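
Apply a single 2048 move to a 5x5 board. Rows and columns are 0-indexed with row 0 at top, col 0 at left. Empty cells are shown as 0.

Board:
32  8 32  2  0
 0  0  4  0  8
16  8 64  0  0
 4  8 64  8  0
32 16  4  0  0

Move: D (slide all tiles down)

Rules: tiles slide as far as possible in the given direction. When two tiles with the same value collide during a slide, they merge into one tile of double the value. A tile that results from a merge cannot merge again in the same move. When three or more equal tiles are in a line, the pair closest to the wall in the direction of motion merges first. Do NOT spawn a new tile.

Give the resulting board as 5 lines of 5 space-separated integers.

Slide down:
col 0: [32, 0, 16, 4, 32] -> [0, 32, 16, 4, 32]
col 1: [8, 0, 8, 8, 16] -> [0, 0, 8, 16, 16]
col 2: [32, 4, 64, 64, 4] -> [0, 32, 4, 128, 4]
col 3: [2, 0, 0, 8, 0] -> [0, 0, 0, 2, 8]
col 4: [0, 8, 0, 0, 0] -> [0, 0, 0, 0, 8]

Answer:   0   0   0   0   0
 32   0  32   0   0
 16   8   4   0   0
  4  16 128   2   0
 32  16   4   8   8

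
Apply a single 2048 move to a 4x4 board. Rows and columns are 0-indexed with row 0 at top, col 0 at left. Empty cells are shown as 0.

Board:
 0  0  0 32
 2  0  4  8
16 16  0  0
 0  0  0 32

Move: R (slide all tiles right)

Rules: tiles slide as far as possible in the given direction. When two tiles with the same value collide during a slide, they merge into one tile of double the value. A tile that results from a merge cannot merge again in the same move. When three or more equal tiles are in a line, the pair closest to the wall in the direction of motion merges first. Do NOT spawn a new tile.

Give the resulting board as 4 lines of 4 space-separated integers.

Answer:  0  0  0 32
 0  2  4  8
 0  0  0 32
 0  0  0 32

Derivation:
Slide right:
row 0: [0, 0, 0, 32] -> [0, 0, 0, 32]
row 1: [2, 0, 4, 8] -> [0, 2, 4, 8]
row 2: [16, 16, 0, 0] -> [0, 0, 0, 32]
row 3: [0, 0, 0, 32] -> [0, 0, 0, 32]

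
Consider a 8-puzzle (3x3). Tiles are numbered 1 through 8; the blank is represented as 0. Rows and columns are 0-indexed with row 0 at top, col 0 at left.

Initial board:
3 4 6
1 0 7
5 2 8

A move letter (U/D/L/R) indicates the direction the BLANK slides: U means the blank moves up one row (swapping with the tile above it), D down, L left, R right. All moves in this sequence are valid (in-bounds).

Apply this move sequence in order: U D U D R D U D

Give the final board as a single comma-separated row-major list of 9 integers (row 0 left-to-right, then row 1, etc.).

Answer: 3, 4, 6, 1, 7, 8, 5, 2, 0

Derivation:
After move 1 (U):
3 0 6
1 4 7
5 2 8

After move 2 (D):
3 4 6
1 0 7
5 2 8

After move 3 (U):
3 0 6
1 4 7
5 2 8

After move 4 (D):
3 4 6
1 0 7
5 2 8

After move 5 (R):
3 4 6
1 7 0
5 2 8

After move 6 (D):
3 4 6
1 7 8
5 2 0

After move 7 (U):
3 4 6
1 7 0
5 2 8

After move 8 (D):
3 4 6
1 7 8
5 2 0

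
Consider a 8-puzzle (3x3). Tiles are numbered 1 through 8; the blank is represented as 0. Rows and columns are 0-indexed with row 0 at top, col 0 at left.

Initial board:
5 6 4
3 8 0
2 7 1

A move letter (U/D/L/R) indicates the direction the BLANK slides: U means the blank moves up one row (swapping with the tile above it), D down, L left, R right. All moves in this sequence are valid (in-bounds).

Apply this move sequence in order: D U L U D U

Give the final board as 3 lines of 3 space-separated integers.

Answer: 5 0 4
3 6 8
2 7 1

Derivation:
After move 1 (D):
5 6 4
3 8 1
2 7 0

After move 2 (U):
5 6 4
3 8 0
2 7 1

After move 3 (L):
5 6 4
3 0 8
2 7 1

After move 4 (U):
5 0 4
3 6 8
2 7 1

After move 5 (D):
5 6 4
3 0 8
2 7 1

After move 6 (U):
5 0 4
3 6 8
2 7 1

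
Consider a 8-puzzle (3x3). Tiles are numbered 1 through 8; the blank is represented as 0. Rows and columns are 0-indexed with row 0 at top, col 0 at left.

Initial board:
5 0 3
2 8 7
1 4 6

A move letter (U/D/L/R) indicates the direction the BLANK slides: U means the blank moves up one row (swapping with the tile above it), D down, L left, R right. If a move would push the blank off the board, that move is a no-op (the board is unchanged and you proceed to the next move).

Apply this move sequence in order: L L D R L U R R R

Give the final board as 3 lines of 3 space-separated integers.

After move 1 (L):
0 5 3
2 8 7
1 4 6

After move 2 (L):
0 5 3
2 8 7
1 4 6

After move 3 (D):
2 5 3
0 8 7
1 4 6

After move 4 (R):
2 5 3
8 0 7
1 4 6

After move 5 (L):
2 5 3
0 8 7
1 4 6

After move 6 (U):
0 5 3
2 8 7
1 4 6

After move 7 (R):
5 0 3
2 8 7
1 4 6

After move 8 (R):
5 3 0
2 8 7
1 4 6

After move 9 (R):
5 3 0
2 8 7
1 4 6

Answer: 5 3 0
2 8 7
1 4 6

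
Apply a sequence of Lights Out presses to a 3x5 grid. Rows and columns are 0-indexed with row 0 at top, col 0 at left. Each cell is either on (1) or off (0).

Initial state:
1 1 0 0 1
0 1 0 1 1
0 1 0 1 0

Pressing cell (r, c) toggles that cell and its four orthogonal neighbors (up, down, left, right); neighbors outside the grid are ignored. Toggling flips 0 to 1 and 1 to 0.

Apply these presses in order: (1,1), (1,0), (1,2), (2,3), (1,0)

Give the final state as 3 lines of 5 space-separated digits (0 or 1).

Answer: 1 0 1 0 1
1 1 0 1 1
0 0 0 0 1

Derivation:
After press 1 at (1,1):
1 0 0 0 1
1 0 1 1 1
0 0 0 1 0

After press 2 at (1,0):
0 0 0 0 1
0 1 1 1 1
1 0 0 1 0

After press 3 at (1,2):
0 0 1 0 1
0 0 0 0 1
1 0 1 1 0

After press 4 at (2,3):
0 0 1 0 1
0 0 0 1 1
1 0 0 0 1

After press 5 at (1,0):
1 0 1 0 1
1 1 0 1 1
0 0 0 0 1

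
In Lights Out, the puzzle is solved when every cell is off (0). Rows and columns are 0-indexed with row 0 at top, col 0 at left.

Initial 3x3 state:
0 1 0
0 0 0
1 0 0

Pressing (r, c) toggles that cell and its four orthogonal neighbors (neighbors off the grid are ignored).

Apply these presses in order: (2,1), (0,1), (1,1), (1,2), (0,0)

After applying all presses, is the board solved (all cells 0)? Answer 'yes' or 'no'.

After press 1 at (2,1):
0 1 0
0 1 0
0 1 1

After press 2 at (0,1):
1 0 1
0 0 0
0 1 1

After press 3 at (1,1):
1 1 1
1 1 1
0 0 1

After press 4 at (1,2):
1 1 0
1 0 0
0 0 0

After press 5 at (0,0):
0 0 0
0 0 0
0 0 0

Lights still on: 0

Answer: yes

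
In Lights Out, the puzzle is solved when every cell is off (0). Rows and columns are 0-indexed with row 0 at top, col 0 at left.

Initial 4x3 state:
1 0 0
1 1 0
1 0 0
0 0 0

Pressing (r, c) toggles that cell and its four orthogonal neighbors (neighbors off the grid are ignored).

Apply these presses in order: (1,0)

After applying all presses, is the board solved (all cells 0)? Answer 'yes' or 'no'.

Answer: yes

Derivation:
After press 1 at (1,0):
0 0 0
0 0 0
0 0 0
0 0 0

Lights still on: 0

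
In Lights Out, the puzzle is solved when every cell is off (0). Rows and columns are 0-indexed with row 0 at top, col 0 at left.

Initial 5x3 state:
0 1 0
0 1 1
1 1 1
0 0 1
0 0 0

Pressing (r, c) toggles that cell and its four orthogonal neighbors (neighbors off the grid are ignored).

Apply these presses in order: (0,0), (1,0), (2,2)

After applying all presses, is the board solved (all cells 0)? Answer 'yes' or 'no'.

Answer: yes

Derivation:
After press 1 at (0,0):
1 0 0
1 1 1
1 1 1
0 0 1
0 0 0

After press 2 at (1,0):
0 0 0
0 0 1
0 1 1
0 0 1
0 0 0

After press 3 at (2,2):
0 0 0
0 0 0
0 0 0
0 0 0
0 0 0

Lights still on: 0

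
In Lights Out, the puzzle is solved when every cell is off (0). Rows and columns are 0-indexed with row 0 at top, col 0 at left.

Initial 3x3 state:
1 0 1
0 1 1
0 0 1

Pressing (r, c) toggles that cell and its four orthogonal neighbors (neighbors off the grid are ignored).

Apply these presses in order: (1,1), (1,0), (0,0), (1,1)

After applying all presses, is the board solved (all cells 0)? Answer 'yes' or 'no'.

After press 1 at (1,1):
1 1 1
1 0 0
0 1 1

After press 2 at (1,0):
0 1 1
0 1 0
1 1 1

After press 3 at (0,0):
1 0 1
1 1 0
1 1 1

After press 4 at (1,1):
1 1 1
0 0 1
1 0 1

Lights still on: 6

Answer: no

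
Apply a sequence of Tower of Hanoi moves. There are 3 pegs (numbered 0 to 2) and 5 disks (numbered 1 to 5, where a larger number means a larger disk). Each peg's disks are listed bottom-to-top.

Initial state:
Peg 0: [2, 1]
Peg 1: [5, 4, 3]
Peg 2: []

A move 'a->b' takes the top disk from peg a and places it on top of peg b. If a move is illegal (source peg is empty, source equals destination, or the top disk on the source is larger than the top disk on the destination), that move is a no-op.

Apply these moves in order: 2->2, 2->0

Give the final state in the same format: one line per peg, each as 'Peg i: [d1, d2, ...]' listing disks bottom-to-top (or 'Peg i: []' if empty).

After move 1 (2->2):
Peg 0: [2, 1]
Peg 1: [5, 4, 3]
Peg 2: []

After move 2 (2->0):
Peg 0: [2, 1]
Peg 1: [5, 4, 3]
Peg 2: []

Answer: Peg 0: [2, 1]
Peg 1: [5, 4, 3]
Peg 2: []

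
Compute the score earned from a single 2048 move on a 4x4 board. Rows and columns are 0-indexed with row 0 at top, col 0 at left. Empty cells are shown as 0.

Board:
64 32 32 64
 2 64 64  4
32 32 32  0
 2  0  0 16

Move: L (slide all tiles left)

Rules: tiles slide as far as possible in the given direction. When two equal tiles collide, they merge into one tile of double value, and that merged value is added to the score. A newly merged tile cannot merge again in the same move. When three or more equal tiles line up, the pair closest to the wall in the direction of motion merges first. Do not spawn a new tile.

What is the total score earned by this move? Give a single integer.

Answer: 256

Derivation:
Slide left:
row 0: [64, 32, 32, 64] -> [64, 64, 64, 0]  score +64 (running 64)
row 1: [2, 64, 64, 4] -> [2, 128, 4, 0]  score +128 (running 192)
row 2: [32, 32, 32, 0] -> [64, 32, 0, 0]  score +64 (running 256)
row 3: [2, 0, 0, 16] -> [2, 16, 0, 0]  score +0 (running 256)
Board after move:
 64  64  64   0
  2 128   4   0
 64  32   0   0
  2  16   0   0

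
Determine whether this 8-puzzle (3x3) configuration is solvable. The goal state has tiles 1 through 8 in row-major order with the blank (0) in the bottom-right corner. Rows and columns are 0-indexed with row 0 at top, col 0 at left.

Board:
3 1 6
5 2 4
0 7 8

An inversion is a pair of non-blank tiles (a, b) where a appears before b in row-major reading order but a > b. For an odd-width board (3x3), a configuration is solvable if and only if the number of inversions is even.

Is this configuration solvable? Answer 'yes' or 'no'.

Answer: no

Derivation:
Inversions (pairs i<j in row-major order where tile[i] > tile[j] > 0): 7
7 is odd, so the puzzle is not solvable.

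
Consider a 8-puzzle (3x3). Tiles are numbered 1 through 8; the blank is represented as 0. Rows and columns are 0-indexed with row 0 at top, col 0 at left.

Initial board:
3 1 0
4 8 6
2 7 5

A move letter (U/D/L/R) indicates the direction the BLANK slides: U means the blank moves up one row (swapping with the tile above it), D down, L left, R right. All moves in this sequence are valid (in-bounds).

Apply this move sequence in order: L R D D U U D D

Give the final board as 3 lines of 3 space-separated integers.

Answer: 3 1 6
4 8 5
2 7 0

Derivation:
After move 1 (L):
3 0 1
4 8 6
2 7 5

After move 2 (R):
3 1 0
4 8 6
2 7 5

After move 3 (D):
3 1 6
4 8 0
2 7 5

After move 4 (D):
3 1 6
4 8 5
2 7 0

After move 5 (U):
3 1 6
4 8 0
2 7 5

After move 6 (U):
3 1 0
4 8 6
2 7 5

After move 7 (D):
3 1 6
4 8 0
2 7 5

After move 8 (D):
3 1 6
4 8 5
2 7 0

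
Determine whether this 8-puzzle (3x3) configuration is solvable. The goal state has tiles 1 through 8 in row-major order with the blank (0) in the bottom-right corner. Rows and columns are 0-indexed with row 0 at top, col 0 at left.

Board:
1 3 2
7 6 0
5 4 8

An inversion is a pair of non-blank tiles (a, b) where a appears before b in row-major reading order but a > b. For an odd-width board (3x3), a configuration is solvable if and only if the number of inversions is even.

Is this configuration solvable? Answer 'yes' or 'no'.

Inversions (pairs i<j in row-major order where tile[i] > tile[j] > 0): 7
7 is odd, so the puzzle is not solvable.

Answer: no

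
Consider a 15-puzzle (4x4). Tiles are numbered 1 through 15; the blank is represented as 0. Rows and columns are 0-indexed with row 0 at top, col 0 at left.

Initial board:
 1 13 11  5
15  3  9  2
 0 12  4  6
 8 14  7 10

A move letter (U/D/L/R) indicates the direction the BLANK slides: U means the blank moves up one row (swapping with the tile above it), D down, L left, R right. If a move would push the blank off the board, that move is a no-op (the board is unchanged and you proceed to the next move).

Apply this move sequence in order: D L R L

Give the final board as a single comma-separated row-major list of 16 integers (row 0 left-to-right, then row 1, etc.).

After move 1 (D):
 1 13 11  5
15  3  9  2
 8 12  4  6
 0 14  7 10

After move 2 (L):
 1 13 11  5
15  3  9  2
 8 12  4  6
 0 14  7 10

After move 3 (R):
 1 13 11  5
15  3  9  2
 8 12  4  6
14  0  7 10

After move 4 (L):
 1 13 11  5
15  3  9  2
 8 12  4  6
 0 14  7 10

Answer: 1, 13, 11, 5, 15, 3, 9, 2, 8, 12, 4, 6, 0, 14, 7, 10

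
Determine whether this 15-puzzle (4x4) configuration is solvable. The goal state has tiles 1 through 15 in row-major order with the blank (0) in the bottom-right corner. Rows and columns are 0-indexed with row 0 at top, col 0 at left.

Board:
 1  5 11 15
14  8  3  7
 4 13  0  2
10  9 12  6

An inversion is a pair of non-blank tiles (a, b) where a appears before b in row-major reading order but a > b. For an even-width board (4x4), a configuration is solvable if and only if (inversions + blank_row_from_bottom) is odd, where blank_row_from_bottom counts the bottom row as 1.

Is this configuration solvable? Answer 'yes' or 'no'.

Inversions: 51
Blank is in row 2 (0-indexed from top), which is row 2 counting from the bottom (bottom = 1).
51 + 2 = 53, which is odd, so the puzzle is solvable.

Answer: yes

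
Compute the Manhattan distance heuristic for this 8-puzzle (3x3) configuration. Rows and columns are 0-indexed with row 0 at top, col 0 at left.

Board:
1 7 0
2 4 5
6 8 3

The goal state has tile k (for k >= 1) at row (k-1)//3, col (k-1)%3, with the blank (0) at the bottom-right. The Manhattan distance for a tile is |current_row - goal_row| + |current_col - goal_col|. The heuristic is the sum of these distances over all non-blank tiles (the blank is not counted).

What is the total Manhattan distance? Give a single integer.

Answer: 12

Derivation:
Tile 1: (0,0)->(0,0) = 0
Tile 7: (0,1)->(2,0) = 3
Tile 2: (1,0)->(0,1) = 2
Tile 4: (1,1)->(1,0) = 1
Tile 5: (1,2)->(1,1) = 1
Tile 6: (2,0)->(1,2) = 3
Tile 8: (2,1)->(2,1) = 0
Tile 3: (2,2)->(0,2) = 2
Sum: 0 + 3 + 2 + 1 + 1 + 3 + 0 + 2 = 12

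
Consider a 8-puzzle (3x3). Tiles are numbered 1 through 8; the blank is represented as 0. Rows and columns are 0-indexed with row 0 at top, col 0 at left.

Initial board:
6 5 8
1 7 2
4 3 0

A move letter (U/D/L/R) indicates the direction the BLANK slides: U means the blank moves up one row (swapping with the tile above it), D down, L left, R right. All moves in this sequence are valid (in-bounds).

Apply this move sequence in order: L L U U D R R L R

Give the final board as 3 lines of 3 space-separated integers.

After move 1 (L):
6 5 8
1 7 2
4 0 3

After move 2 (L):
6 5 8
1 7 2
0 4 3

After move 3 (U):
6 5 8
0 7 2
1 4 3

After move 4 (U):
0 5 8
6 7 2
1 4 3

After move 5 (D):
6 5 8
0 7 2
1 4 3

After move 6 (R):
6 5 8
7 0 2
1 4 3

After move 7 (R):
6 5 8
7 2 0
1 4 3

After move 8 (L):
6 5 8
7 0 2
1 4 3

After move 9 (R):
6 5 8
7 2 0
1 4 3

Answer: 6 5 8
7 2 0
1 4 3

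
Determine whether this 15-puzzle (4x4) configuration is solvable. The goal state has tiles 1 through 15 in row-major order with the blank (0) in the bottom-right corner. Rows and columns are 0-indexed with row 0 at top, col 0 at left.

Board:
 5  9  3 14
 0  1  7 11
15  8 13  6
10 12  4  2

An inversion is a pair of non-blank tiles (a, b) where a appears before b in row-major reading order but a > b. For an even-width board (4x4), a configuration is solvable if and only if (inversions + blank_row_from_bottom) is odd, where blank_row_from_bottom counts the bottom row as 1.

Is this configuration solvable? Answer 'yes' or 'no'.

Inversions: 53
Blank is in row 1 (0-indexed from top), which is row 3 counting from the bottom (bottom = 1).
53 + 3 = 56, which is even, so the puzzle is not solvable.

Answer: no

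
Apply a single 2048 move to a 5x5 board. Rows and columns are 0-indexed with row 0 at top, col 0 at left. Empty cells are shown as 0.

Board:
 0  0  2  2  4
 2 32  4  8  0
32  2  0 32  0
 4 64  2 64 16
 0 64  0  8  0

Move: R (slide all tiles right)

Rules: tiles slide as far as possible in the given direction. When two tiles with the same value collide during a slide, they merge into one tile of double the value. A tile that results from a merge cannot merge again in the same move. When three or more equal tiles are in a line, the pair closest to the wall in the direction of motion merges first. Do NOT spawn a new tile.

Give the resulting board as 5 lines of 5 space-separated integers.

Answer:  0  0  0  4  4
 0  2 32  4  8
 0  0 32  2 32
 4 64  2 64 16
 0  0  0 64  8

Derivation:
Slide right:
row 0: [0, 0, 2, 2, 4] -> [0, 0, 0, 4, 4]
row 1: [2, 32, 4, 8, 0] -> [0, 2, 32, 4, 8]
row 2: [32, 2, 0, 32, 0] -> [0, 0, 32, 2, 32]
row 3: [4, 64, 2, 64, 16] -> [4, 64, 2, 64, 16]
row 4: [0, 64, 0, 8, 0] -> [0, 0, 0, 64, 8]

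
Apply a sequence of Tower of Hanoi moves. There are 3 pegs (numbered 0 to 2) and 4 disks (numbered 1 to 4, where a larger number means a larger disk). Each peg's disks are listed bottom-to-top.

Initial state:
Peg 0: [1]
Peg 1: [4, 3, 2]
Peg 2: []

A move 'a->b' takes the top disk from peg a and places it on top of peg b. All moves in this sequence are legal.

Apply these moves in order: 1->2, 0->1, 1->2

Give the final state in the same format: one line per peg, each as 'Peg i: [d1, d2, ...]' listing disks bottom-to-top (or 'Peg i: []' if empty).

After move 1 (1->2):
Peg 0: [1]
Peg 1: [4, 3]
Peg 2: [2]

After move 2 (0->1):
Peg 0: []
Peg 1: [4, 3, 1]
Peg 2: [2]

After move 3 (1->2):
Peg 0: []
Peg 1: [4, 3]
Peg 2: [2, 1]

Answer: Peg 0: []
Peg 1: [4, 3]
Peg 2: [2, 1]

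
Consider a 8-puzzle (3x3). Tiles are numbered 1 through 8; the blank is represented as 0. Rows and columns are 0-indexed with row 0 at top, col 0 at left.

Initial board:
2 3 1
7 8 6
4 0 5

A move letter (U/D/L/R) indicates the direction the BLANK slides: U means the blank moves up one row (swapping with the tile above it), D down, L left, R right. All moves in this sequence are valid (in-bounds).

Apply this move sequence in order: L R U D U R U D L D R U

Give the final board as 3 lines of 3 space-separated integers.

Answer: 2 3 1
7 8 0
4 5 6

Derivation:
After move 1 (L):
2 3 1
7 8 6
0 4 5

After move 2 (R):
2 3 1
7 8 6
4 0 5

After move 3 (U):
2 3 1
7 0 6
4 8 5

After move 4 (D):
2 3 1
7 8 6
4 0 5

After move 5 (U):
2 3 1
7 0 6
4 8 5

After move 6 (R):
2 3 1
7 6 0
4 8 5

After move 7 (U):
2 3 0
7 6 1
4 8 5

After move 8 (D):
2 3 1
7 6 0
4 8 5

After move 9 (L):
2 3 1
7 0 6
4 8 5

After move 10 (D):
2 3 1
7 8 6
4 0 5

After move 11 (R):
2 3 1
7 8 6
4 5 0

After move 12 (U):
2 3 1
7 8 0
4 5 6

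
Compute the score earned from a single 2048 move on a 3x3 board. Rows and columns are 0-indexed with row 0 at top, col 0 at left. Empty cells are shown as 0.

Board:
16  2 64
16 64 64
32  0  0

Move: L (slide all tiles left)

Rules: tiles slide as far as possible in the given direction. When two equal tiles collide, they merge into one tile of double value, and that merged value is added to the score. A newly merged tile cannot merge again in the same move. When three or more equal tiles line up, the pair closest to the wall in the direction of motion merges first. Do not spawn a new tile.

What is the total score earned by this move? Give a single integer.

Answer: 128

Derivation:
Slide left:
row 0: [16, 2, 64] -> [16, 2, 64]  score +0 (running 0)
row 1: [16, 64, 64] -> [16, 128, 0]  score +128 (running 128)
row 2: [32, 0, 0] -> [32, 0, 0]  score +0 (running 128)
Board after move:
 16   2  64
 16 128   0
 32   0   0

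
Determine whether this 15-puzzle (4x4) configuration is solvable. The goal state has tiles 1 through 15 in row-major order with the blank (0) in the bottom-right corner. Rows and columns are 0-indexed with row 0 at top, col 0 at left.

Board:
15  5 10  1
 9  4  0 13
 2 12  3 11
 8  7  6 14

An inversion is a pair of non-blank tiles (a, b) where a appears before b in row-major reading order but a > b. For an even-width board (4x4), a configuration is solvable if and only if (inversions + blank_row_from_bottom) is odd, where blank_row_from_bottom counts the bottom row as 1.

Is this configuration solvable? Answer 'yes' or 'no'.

Answer: yes

Derivation:
Inversions: 52
Blank is in row 1 (0-indexed from top), which is row 3 counting from the bottom (bottom = 1).
52 + 3 = 55, which is odd, so the puzzle is solvable.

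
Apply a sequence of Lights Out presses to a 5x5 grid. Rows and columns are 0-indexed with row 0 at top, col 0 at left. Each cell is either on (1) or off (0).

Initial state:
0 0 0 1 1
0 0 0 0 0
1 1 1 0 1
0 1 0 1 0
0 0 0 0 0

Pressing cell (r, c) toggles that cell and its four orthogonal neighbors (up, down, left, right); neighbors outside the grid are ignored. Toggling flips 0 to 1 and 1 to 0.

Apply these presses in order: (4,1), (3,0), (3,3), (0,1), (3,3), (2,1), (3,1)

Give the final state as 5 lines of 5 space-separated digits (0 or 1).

After press 1 at (4,1):
0 0 0 1 1
0 0 0 0 0
1 1 1 0 1
0 0 0 1 0
1 1 1 0 0

After press 2 at (3,0):
0 0 0 1 1
0 0 0 0 0
0 1 1 0 1
1 1 0 1 0
0 1 1 0 0

After press 3 at (3,3):
0 0 0 1 1
0 0 0 0 0
0 1 1 1 1
1 1 1 0 1
0 1 1 1 0

After press 4 at (0,1):
1 1 1 1 1
0 1 0 0 0
0 1 1 1 1
1 1 1 0 1
0 1 1 1 0

After press 5 at (3,3):
1 1 1 1 1
0 1 0 0 0
0 1 1 0 1
1 1 0 1 0
0 1 1 0 0

After press 6 at (2,1):
1 1 1 1 1
0 0 0 0 0
1 0 0 0 1
1 0 0 1 0
0 1 1 0 0

After press 7 at (3,1):
1 1 1 1 1
0 0 0 0 0
1 1 0 0 1
0 1 1 1 0
0 0 1 0 0

Answer: 1 1 1 1 1
0 0 0 0 0
1 1 0 0 1
0 1 1 1 0
0 0 1 0 0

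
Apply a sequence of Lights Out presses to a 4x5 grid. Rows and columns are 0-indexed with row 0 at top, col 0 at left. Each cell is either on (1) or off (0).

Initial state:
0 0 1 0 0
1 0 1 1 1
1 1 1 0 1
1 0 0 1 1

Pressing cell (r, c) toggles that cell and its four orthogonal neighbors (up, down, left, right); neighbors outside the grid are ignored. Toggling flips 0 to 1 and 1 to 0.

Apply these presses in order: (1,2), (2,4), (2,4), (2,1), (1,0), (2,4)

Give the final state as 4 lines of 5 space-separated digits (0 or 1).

After press 1 at (1,2):
0 0 0 0 0
1 1 0 0 1
1 1 0 0 1
1 0 0 1 1

After press 2 at (2,4):
0 0 0 0 0
1 1 0 0 0
1 1 0 1 0
1 0 0 1 0

After press 3 at (2,4):
0 0 0 0 0
1 1 0 0 1
1 1 0 0 1
1 0 0 1 1

After press 4 at (2,1):
0 0 0 0 0
1 0 0 0 1
0 0 1 0 1
1 1 0 1 1

After press 5 at (1,0):
1 0 0 0 0
0 1 0 0 1
1 0 1 0 1
1 1 0 1 1

After press 6 at (2,4):
1 0 0 0 0
0 1 0 0 0
1 0 1 1 0
1 1 0 1 0

Answer: 1 0 0 0 0
0 1 0 0 0
1 0 1 1 0
1 1 0 1 0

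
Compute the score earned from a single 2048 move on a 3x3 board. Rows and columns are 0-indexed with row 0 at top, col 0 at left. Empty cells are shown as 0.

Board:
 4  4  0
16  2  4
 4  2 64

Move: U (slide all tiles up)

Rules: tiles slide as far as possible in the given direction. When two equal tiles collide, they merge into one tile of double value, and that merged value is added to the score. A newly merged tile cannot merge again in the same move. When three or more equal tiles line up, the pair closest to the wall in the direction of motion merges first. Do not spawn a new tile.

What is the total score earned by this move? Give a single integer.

Answer: 4

Derivation:
Slide up:
col 0: [4, 16, 4] -> [4, 16, 4]  score +0 (running 0)
col 1: [4, 2, 2] -> [4, 4, 0]  score +4 (running 4)
col 2: [0, 4, 64] -> [4, 64, 0]  score +0 (running 4)
Board after move:
 4  4  4
16  4 64
 4  0  0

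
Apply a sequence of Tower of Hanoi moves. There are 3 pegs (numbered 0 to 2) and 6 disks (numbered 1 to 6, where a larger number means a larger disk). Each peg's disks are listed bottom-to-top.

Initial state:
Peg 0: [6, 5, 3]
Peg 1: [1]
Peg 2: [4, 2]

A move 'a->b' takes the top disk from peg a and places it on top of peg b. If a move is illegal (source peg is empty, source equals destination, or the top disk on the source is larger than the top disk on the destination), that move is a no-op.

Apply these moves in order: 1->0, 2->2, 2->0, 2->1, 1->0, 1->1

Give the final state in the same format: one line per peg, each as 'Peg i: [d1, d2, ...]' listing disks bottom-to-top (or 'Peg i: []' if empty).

After move 1 (1->0):
Peg 0: [6, 5, 3, 1]
Peg 1: []
Peg 2: [4, 2]

After move 2 (2->2):
Peg 0: [6, 5, 3, 1]
Peg 1: []
Peg 2: [4, 2]

After move 3 (2->0):
Peg 0: [6, 5, 3, 1]
Peg 1: []
Peg 2: [4, 2]

After move 4 (2->1):
Peg 0: [6, 5, 3, 1]
Peg 1: [2]
Peg 2: [4]

After move 5 (1->0):
Peg 0: [6, 5, 3, 1]
Peg 1: [2]
Peg 2: [4]

After move 6 (1->1):
Peg 0: [6, 5, 3, 1]
Peg 1: [2]
Peg 2: [4]

Answer: Peg 0: [6, 5, 3, 1]
Peg 1: [2]
Peg 2: [4]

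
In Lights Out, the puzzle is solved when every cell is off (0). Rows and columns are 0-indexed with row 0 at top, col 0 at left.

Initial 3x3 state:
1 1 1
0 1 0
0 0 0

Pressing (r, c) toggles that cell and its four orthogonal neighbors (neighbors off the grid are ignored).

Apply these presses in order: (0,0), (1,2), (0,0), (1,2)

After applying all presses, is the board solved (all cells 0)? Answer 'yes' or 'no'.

Answer: no

Derivation:
After press 1 at (0,0):
0 0 1
1 1 0
0 0 0

After press 2 at (1,2):
0 0 0
1 0 1
0 0 1

After press 3 at (0,0):
1 1 0
0 0 1
0 0 1

After press 4 at (1,2):
1 1 1
0 1 0
0 0 0

Lights still on: 4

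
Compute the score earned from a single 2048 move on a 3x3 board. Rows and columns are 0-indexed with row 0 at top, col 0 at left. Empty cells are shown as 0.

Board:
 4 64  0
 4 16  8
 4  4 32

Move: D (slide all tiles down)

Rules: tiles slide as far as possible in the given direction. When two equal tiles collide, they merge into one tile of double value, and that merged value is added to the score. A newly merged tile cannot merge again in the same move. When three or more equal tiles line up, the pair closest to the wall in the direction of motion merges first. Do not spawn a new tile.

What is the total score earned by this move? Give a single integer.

Slide down:
col 0: [4, 4, 4] -> [0, 4, 8]  score +8 (running 8)
col 1: [64, 16, 4] -> [64, 16, 4]  score +0 (running 8)
col 2: [0, 8, 32] -> [0, 8, 32]  score +0 (running 8)
Board after move:
 0 64  0
 4 16  8
 8  4 32

Answer: 8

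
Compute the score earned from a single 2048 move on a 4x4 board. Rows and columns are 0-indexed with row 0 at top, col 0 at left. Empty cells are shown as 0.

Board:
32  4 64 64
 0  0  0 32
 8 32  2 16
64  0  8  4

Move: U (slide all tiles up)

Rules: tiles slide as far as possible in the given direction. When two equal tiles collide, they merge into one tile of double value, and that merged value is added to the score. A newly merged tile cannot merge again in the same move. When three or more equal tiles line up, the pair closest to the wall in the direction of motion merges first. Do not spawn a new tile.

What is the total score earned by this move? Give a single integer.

Slide up:
col 0: [32, 0, 8, 64] -> [32, 8, 64, 0]  score +0 (running 0)
col 1: [4, 0, 32, 0] -> [4, 32, 0, 0]  score +0 (running 0)
col 2: [64, 0, 2, 8] -> [64, 2, 8, 0]  score +0 (running 0)
col 3: [64, 32, 16, 4] -> [64, 32, 16, 4]  score +0 (running 0)
Board after move:
32  4 64 64
 8 32  2 32
64  0  8 16
 0  0  0  4

Answer: 0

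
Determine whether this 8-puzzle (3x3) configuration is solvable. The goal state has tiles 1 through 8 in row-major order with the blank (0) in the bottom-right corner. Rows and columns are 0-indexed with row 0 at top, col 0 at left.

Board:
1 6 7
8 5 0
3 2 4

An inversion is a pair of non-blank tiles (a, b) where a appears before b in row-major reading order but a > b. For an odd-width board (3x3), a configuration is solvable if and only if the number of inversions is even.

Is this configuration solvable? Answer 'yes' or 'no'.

Inversions (pairs i<j in row-major order where tile[i] > tile[j] > 0): 16
16 is even, so the puzzle is solvable.

Answer: yes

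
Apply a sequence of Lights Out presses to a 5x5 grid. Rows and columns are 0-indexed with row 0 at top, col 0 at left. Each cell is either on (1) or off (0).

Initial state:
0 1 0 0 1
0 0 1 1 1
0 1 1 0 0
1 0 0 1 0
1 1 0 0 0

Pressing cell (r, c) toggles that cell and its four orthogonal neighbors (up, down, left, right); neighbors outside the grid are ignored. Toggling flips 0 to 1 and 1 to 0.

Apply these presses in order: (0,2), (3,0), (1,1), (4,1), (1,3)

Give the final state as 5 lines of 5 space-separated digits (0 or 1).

After press 1 at (0,2):
0 0 1 1 1
0 0 0 1 1
0 1 1 0 0
1 0 0 1 0
1 1 0 0 0

After press 2 at (3,0):
0 0 1 1 1
0 0 0 1 1
1 1 1 0 0
0 1 0 1 0
0 1 0 0 0

After press 3 at (1,1):
0 1 1 1 1
1 1 1 1 1
1 0 1 0 0
0 1 0 1 0
0 1 0 0 0

After press 4 at (4,1):
0 1 1 1 1
1 1 1 1 1
1 0 1 0 0
0 0 0 1 0
1 0 1 0 0

After press 5 at (1,3):
0 1 1 0 1
1 1 0 0 0
1 0 1 1 0
0 0 0 1 0
1 0 1 0 0

Answer: 0 1 1 0 1
1 1 0 0 0
1 0 1 1 0
0 0 0 1 0
1 0 1 0 0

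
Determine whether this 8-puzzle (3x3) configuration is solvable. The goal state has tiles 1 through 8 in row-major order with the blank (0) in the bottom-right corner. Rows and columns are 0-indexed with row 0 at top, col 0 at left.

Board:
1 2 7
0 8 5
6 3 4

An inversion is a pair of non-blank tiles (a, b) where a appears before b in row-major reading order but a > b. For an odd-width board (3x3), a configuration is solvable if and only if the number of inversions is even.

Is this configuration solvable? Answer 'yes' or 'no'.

Inversions (pairs i<j in row-major order where tile[i] > tile[j] > 0): 12
12 is even, so the puzzle is solvable.

Answer: yes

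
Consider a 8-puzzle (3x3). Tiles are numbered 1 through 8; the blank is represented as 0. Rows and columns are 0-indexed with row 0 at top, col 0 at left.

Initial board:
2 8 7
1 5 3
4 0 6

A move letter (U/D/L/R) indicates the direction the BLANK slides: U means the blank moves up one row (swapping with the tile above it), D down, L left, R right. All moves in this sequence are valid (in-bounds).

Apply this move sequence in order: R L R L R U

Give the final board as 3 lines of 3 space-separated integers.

Answer: 2 8 7
1 5 0
4 6 3

Derivation:
After move 1 (R):
2 8 7
1 5 3
4 6 0

After move 2 (L):
2 8 7
1 5 3
4 0 6

After move 3 (R):
2 8 7
1 5 3
4 6 0

After move 4 (L):
2 8 7
1 5 3
4 0 6

After move 5 (R):
2 8 7
1 5 3
4 6 0

After move 6 (U):
2 8 7
1 5 0
4 6 3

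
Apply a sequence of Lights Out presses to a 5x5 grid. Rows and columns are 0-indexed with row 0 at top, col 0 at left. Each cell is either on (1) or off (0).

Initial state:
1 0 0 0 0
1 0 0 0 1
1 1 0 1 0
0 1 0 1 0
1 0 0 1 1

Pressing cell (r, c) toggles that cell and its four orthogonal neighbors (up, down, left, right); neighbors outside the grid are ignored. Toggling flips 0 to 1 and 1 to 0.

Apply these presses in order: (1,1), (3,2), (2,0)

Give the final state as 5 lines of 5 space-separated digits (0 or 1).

After press 1 at (1,1):
1 1 0 0 0
0 1 1 0 1
1 0 0 1 0
0 1 0 1 0
1 0 0 1 1

After press 2 at (3,2):
1 1 0 0 0
0 1 1 0 1
1 0 1 1 0
0 0 1 0 0
1 0 1 1 1

After press 3 at (2,0):
1 1 0 0 0
1 1 1 0 1
0 1 1 1 0
1 0 1 0 0
1 0 1 1 1

Answer: 1 1 0 0 0
1 1 1 0 1
0 1 1 1 0
1 0 1 0 0
1 0 1 1 1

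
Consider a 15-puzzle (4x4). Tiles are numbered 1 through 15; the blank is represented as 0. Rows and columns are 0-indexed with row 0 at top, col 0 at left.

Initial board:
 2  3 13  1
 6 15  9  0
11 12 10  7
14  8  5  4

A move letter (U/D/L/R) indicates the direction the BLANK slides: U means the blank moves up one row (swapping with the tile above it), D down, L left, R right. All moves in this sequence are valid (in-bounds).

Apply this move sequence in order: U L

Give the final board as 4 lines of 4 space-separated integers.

After move 1 (U):
 2  3 13  0
 6 15  9  1
11 12 10  7
14  8  5  4

After move 2 (L):
 2  3  0 13
 6 15  9  1
11 12 10  7
14  8  5  4

Answer:  2  3  0 13
 6 15  9  1
11 12 10  7
14  8  5  4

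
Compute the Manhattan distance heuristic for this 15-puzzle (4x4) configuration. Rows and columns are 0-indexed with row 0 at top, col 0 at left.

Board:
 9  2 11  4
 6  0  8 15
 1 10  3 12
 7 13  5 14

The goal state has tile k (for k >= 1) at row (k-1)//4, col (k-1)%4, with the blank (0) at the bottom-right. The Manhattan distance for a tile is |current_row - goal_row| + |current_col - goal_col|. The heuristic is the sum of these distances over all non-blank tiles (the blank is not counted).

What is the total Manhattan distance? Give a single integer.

Answer: 24

Derivation:
Tile 9: at (0,0), goal (2,0), distance |0-2|+|0-0| = 2
Tile 2: at (0,1), goal (0,1), distance |0-0|+|1-1| = 0
Tile 11: at (0,2), goal (2,2), distance |0-2|+|2-2| = 2
Tile 4: at (0,3), goal (0,3), distance |0-0|+|3-3| = 0
Tile 6: at (1,0), goal (1,1), distance |1-1|+|0-1| = 1
Tile 8: at (1,2), goal (1,3), distance |1-1|+|2-3| = 1
Tile 15: at (1,3), goal (3,2), distance |1-3|+|3-2| = 3
Tile 1: at (2,0), goal (0,0), distance |2-0|+|0-0| = 2
Tile 10: at (2,1), goal (2,1), distance |2-2|+|1-1| = 0
Tile 3: at (2,2), goal (0,2), distance |2-0|+|2-2| = 2
Tile 12: at (2,3), goal (2,3), distance |2-2|+|3-3| = 0
Tile 7: at (3,0), goal (1,2), distance |3-1|+|0-2| = 4
Tile 13: at (3,1), goal (3,0), distance |3-3|+|1-0| = 1
Tile 5: at (3,2), goal (1,0), distance |3-1|+|2-0| = 4
Tile 14: at (3,3), goal (3,1), distance |3-3|+|3-1| = 2
Sum: 2 + 0 + 2 + 0 + 1 + 1 + 3 + 2 + 0 + 2 + 0 + 4 + 1 + 4 + 2 = 24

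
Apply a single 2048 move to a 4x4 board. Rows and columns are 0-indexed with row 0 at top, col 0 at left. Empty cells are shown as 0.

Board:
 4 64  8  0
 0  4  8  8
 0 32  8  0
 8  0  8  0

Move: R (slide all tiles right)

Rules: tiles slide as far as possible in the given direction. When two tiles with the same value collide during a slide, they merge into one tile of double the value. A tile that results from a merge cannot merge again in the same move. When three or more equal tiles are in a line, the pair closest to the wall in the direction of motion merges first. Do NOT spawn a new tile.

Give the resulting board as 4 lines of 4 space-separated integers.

Slide right:
row 0: [4, 64, 8, 0] -> [0, 4, 64, 8]
row 1: [0, 4, 8, 8] -> [0, 0, 4, 16]
row 2: [0, 32, 8, 0] -> [0, 0, 32, 8]
row 3: [8, 0, 8, 0] -> [0, 0, 0, 16]

Answer:  0  4 64  8
 0  0  4 16
 0  0 32  8
 0  0  0 16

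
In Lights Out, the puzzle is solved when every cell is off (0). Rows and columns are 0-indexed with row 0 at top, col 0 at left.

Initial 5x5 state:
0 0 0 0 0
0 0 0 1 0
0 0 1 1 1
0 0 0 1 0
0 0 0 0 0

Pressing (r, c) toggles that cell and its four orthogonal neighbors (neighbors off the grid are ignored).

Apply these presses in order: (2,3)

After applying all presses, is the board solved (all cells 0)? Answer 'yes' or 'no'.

Answer: yes

Derivation:
After press 1 at (2,3):
0 0 0 0 0
0 0 0 0 0
0 0 0 0 0
0 0 0 0 0
0 0 0 0 0

Lights still on: 0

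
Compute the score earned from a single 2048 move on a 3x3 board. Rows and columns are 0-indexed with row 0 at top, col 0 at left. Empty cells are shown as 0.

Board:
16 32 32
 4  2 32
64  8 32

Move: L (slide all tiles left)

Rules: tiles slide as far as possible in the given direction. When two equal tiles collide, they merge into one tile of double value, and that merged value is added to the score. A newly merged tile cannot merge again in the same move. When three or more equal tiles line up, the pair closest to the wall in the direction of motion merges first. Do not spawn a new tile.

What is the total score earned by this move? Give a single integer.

Answer: 64

Derivation:
Slide left:
row 0: [16, 32, 32] -> [16, 64, 0]  score +64 (running 64)
row 1: [4, 2, 32] -> [4, 2, 32]  score +0 (running 64)
row 2: [64, 8, 32] -> [64, 8, 32]  score +0 (running 64)
Board after move:
16 64  0
 4  2 32
64  8 32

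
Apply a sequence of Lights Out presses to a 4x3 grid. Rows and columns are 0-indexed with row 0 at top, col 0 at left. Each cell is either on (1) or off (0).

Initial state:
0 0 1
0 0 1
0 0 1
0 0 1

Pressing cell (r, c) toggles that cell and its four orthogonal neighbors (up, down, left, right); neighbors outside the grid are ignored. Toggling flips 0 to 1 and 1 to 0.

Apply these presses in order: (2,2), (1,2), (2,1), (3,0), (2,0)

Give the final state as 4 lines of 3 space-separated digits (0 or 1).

After press 1 at (2,2):
0 0 1
0 0 0
0 1 0
0 0 0

After press 2 at (1,2):
0 0 0
0 1 1
0 1 1
0 0 0

After press 3 at (2,1):
0 0 0
0 0 1
1 0 0
0 1 0

After press 4 at (3,0):
0 0 0
0 0 1
0 0 0
1 0 0

After press 5 at (2,0):
0 0 0
1 0 1
1 1 0
0 0 0

Answer: 0 0 0
1 0 1
1 1 0
0 0 0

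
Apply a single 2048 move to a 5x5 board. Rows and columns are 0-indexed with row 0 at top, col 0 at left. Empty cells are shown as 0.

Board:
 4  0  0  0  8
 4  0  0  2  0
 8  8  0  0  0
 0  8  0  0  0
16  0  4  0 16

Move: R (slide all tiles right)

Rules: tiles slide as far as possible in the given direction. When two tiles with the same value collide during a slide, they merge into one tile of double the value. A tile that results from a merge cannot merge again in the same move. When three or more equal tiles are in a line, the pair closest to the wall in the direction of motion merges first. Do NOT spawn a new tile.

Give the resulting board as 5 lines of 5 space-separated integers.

Answer:  0  0  0  4  8
 0  0  0  4  2
 0  0  0  0 16
 0  0  0  0  8
 0  0 16  4 16

Derivation:
Slide right:
row 0: [4, 0, 0, 0, 8] -> [0, 0, 0, 4, 8]
row 1: [4, 0, 0, 2, 0] -> [0, 0, 0, 4, 2]
row 2: [8, 8, 0, 0, 0] -> [0, 0, 0, 0, 16]
row 3: [0, 8, 0, 0, 0] -> [0, 0, 0, 0, 8]
row 4: [16, 0, 4, 0, 16] -> [0, 0, 16, 4, 16]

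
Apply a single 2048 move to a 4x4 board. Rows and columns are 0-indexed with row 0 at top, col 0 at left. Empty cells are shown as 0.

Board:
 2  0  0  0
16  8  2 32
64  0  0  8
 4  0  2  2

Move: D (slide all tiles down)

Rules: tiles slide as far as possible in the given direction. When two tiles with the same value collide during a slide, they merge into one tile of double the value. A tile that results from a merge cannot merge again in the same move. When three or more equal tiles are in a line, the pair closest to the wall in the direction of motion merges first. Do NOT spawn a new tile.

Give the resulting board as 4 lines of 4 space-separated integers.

Slide down:
col 0: [2, 16, 64, 4] -> [2, 16, 64, 4]
col 1: [0, 8, 0, 0] -> [0, 0, 0, 8]
col 2: [0, 2, 0, 2] -> [0, 0, 0, 4]
col 3: [0, 32, 8, 2] -> [0, 32, 8, 2]

Answer:  2  0  0  0
16  0  0 32
64  0  0  8
 4  8  4  2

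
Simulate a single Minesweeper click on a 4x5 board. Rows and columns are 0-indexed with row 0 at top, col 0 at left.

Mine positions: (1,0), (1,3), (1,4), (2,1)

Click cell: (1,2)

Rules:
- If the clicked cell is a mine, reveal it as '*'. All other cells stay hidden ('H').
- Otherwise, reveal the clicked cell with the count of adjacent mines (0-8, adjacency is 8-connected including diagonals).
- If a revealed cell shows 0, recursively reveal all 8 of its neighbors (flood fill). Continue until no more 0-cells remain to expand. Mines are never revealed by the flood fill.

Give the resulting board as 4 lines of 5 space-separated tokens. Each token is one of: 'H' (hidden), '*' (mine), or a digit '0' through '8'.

H H H H H
H H 2 H H
H H H H H
H H H H H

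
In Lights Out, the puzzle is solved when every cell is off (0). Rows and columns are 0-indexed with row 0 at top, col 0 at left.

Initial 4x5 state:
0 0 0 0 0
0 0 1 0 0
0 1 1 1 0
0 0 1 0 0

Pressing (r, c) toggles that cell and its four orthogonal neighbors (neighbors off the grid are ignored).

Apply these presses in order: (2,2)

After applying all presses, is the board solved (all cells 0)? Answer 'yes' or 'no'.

Answer: yes

Derivation:
After press 1 at (2,2):
0 0 0 0 0
0 0 0 0 0
0 0 0 0 0
0 0 0 0 0

Lights still on: 0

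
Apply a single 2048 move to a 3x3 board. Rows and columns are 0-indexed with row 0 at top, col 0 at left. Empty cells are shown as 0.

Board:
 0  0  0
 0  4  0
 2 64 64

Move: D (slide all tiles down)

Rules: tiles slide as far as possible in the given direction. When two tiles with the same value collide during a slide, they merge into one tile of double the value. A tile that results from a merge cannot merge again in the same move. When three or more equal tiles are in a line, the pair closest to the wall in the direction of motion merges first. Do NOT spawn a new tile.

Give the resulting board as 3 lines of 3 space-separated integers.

Slide down:
col 0: [0, 0, 2] -> [0, 0, 2]
col 1: [0, 4, 64] -> [0, 4, 64]
col 2: [0, 0, 64] -> [0, 0, 64]

Answer:  0  0  0
 0  4  0
 2 64 64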